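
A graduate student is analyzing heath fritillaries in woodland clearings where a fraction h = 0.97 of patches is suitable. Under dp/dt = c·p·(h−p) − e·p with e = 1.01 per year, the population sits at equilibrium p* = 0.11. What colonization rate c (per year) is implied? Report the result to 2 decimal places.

1.17

At equilibrium c(h−p*) = e, so c = e/(h−p*).
c = 1.01/(0.97 − 0.11) = 1.01/0.8600 = 1.1744.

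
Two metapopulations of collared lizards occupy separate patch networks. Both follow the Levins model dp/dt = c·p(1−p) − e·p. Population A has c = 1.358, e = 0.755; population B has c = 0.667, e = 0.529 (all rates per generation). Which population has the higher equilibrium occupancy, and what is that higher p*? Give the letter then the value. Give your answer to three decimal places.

A, 0.444

A: p*_A = 1 − 0.755/1.358 = 0.4440.
B: p*_B = 1 − 0.529/0.667 = 0.2069.
A is higher at 0.4440.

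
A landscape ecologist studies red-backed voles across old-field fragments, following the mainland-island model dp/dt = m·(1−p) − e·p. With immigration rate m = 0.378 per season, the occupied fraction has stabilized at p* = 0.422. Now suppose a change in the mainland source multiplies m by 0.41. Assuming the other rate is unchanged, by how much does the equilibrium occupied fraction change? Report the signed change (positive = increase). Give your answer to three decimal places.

-0.192

Balance m(1−p*) = e·p* gives e = m(1−p*)/p* = 0.378×0.57800/0.42200 = 0.51773.
New p* = m/(m+e) = 0.15498/(0.15498+0.51773) = 0.23038.
Δp* = 0.23038 − 0.42200 = -0.19162.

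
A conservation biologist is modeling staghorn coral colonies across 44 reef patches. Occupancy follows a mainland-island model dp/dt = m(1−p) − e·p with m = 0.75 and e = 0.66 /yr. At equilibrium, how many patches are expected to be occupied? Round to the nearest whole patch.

23

p* = m/(m+e) = 0.75/1.4100 = 0.5319.
Expected occupied patches = N × p* = 44 × 0.5319 = 23.40 ≈ 23.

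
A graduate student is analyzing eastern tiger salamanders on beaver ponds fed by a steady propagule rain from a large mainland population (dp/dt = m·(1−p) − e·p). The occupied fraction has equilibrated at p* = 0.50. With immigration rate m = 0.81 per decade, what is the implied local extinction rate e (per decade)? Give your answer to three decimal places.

At equilibrium m(1−p*) = e·p*, so e = m(1−p*)/p*.
e = 0.81 × 0.5000 / 0.50 = 0.8100.

0.810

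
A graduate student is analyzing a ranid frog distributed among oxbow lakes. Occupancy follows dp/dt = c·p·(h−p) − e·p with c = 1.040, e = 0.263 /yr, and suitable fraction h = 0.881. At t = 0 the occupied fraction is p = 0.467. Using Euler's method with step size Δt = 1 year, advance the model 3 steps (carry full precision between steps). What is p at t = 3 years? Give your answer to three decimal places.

Update rule: p ← p + [c·p·(h−p) − e·p]·Δt with Δt = 1.
  1  |  dp/dt·Δt = +0.078251  |  p_1 = 0.545251
  2  |  dp/dt·Δt = +0.046989  |  p_2 = 0.592240
  3  |  dp/dt·Δt = +0.022097  |  p_3 = 0.614337

0.614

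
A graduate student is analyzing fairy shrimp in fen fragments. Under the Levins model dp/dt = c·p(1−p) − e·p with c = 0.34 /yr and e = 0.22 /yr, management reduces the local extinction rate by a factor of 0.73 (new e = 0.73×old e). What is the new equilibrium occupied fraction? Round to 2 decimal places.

Before: p* = 1 − 0.22/0.34 = 0.3529.
After the change, c = 0.34, e = 0.1606, so p* = 1 − 0.1606/0.34 = 0.5276.

0.53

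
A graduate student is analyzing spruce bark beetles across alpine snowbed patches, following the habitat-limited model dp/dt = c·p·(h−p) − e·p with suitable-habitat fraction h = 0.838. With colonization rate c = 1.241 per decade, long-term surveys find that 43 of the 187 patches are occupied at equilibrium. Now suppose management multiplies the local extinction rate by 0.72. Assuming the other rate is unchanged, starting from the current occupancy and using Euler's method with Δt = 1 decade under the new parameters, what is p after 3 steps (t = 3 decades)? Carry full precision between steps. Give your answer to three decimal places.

0.352

Observed p* = 43/187 = 0.22995.
Balance c(h−p*) = e gives e = 1.241×(0.838 − 0.22995) = 0.75459.
Starting from p₀ = 0.22995; update p ← p + (dp/dt)·Δt with the new parameters.
t = 1: p = 0.22995 + (+0.04858) = 0.27853
t = 2: p = 0.27853 + (+0.04206) = 0.32059
t = 3: p = 0.32059 + (+0.03167) = 0.35226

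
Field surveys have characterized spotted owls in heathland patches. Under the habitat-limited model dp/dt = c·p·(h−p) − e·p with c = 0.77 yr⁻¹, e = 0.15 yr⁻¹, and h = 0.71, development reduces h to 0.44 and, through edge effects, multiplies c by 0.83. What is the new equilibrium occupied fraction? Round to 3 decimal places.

Before: p* = h − e/c = 0.71 − 0.15/0.77 = 0.71 − 0.1948 = 0.5152.
After: c = 0.6391, e = 0.15, h = 0.44; p* = 0.44 − 0.15/0.6391 = 0.2053.

0.205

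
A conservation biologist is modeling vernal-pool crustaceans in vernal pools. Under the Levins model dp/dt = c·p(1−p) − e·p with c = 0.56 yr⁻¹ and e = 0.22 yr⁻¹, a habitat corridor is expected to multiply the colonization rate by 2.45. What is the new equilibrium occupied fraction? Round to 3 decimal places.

Before: p* = 1 − 0.22/0.56 = 0.6071.
After the change, c = 1.372, e = 0.22, so p* = 1 − 0.22/1.372 = 0.8397.

0.840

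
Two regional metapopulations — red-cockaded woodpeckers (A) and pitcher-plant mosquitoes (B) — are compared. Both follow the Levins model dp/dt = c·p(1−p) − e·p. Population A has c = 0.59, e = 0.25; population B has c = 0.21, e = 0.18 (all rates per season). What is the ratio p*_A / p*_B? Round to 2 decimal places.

4.03

A: p*_A = 1 − 0.25/0.59 = 0.5763.
B: p*_B = 1 − 0.18/0.21 = 0.1429.
p*_A / p*_B = 0.5763/0.1429 = 4.0339.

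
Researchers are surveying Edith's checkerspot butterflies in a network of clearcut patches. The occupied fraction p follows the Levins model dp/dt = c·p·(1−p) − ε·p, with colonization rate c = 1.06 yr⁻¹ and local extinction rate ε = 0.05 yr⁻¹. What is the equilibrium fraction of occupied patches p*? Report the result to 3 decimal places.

0.953

Setting dp/dt = 0 and dividing through by p* gives c·(1−p*) = ε.
So p* = 1 − ε/c = 1 − 0.05/1.06 = 1 − 0.0472 = 0.9528.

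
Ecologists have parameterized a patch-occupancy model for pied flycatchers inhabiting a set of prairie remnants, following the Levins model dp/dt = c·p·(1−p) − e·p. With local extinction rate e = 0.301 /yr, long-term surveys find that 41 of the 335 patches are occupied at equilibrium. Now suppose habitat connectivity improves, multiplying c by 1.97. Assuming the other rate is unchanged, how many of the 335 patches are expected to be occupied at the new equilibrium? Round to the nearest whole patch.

Observed p* = 41/335 = 0.12239.
Balance c(1−p*) = e gives c = e/(1 − 0.12239) = 0.301/0.87761 = 0.34298.
New p* = 1 − e/c = 1 − 0.30100/0.67567 = 0.55452.
Expected occupied = 335 × 0.55452 = 185.76 ≈ 186.

186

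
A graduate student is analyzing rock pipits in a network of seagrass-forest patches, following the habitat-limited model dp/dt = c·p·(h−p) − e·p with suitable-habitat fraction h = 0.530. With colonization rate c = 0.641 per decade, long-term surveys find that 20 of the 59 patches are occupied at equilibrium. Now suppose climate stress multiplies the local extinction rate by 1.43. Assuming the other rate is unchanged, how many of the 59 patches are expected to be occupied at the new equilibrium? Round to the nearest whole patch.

Observed p* = 20/59 = 0.33898.
Balance c(h−p*) = e gives e = 0.641×(0.53 − 0.33898) = 0.12244.
New p* = 0.53 − e/c = 0.53 − 0.17509/0.64100 = 0.25685.
Expected occupied = 59 × 0.25685 = 15.15 ≈ 15.

15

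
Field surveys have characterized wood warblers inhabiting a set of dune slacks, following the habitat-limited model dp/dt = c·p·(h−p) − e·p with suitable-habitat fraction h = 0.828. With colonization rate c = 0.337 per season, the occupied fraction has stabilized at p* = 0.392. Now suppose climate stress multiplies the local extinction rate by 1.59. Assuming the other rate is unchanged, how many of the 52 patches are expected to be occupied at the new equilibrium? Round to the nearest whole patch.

7

Balance c(h−p*) = e gives e = 0.337×(0.828 − 0.39200) = 0.14693.
New p* = 0.828 − e/c = 0.828 − 0.23362/0.33700 = 0.13477.
Expected occupied = 52 × 0.13477 = 7.01 ≈ 7.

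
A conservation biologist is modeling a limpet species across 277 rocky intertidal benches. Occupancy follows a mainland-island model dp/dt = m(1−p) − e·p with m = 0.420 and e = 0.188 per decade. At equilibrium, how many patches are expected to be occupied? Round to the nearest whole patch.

p* = m/(m+e) = 0.420/0.6080 = 0.6908.
Expected occupied patches = N × p* = 277 × 0.6908 = 191.35 ≈ 191.

191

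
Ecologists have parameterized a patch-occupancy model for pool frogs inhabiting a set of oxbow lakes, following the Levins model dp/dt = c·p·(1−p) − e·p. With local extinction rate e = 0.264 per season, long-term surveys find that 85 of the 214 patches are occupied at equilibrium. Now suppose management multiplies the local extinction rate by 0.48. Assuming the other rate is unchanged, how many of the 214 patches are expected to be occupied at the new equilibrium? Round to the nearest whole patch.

152

Observed p* = 85/214 = 0.39720.
Balance c(1−p*) = e gives c = e/(1 − 0.39720) = 0.264/0.60280 = 0.43796.
New p* = 1 − e/c = 1 − 0.12672/0.43796 = 0.71066.
Expected occupied = 214 × 0.71066 = 152.08 ≈ 152.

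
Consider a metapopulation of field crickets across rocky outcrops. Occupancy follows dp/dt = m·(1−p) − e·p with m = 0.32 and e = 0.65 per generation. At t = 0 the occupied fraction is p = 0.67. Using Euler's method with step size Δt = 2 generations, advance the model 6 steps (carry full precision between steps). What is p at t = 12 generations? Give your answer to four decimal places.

Update rule: p ← p + [m·(1−p) − e·p]·Δt with Δt = 2.
t = 2: p = 0.67000 + (-0.65980) = 0.01020
t = 4: p = 0.01020 + (+0.62021) = 0.63041
t = 6: p = 0.63041 + (-0.58300) = 0.04741
t = 8: p = 0.04741 + (+0.54802) = 0.59543
t = 10: p = 0.59543 + (-0.51514) = 0.08029
t = 12: p = 0.08029 + (+0.48423) = 0.56452

0.5645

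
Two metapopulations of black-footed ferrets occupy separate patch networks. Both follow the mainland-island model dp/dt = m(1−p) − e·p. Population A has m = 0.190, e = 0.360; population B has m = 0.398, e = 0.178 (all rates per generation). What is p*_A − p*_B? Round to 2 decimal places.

A: p*_A = m/(m+e) = 0.190/0.5500 = 0.3455.
B: p*_B = 0.398/0.5760 = 0.6910.
p*_A − p*_B = 0.3455 − 0.6910 = -0.3455.

-0.35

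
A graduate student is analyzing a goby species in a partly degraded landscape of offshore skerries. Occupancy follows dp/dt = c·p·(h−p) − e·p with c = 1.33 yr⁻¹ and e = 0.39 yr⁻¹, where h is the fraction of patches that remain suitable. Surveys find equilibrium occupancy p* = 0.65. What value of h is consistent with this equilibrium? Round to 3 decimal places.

At equilibrium c(h−p*) = e, so h = p* + e/c.
h = 0.65 + 0.39/1.33 = 0.65 + 0.2932 = 0.9432.

0.943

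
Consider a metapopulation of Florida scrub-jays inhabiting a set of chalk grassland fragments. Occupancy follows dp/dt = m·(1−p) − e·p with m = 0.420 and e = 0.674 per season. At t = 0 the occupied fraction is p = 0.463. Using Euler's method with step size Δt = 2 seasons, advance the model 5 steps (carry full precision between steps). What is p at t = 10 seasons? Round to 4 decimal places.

Update rule: p ← p + [m·(1−p) − e·p]·Δt with Δt = 2.
  1  |  dp/dt·Δt = -0.173044  |  p_1 = 0.289956
  2  |  dp/dt·Δt = +0.205576  |  p_2 = 0.495532
  3  |  dp/dt·Δt = -0.244225  |  p_3 = 0.251308
  4  |  dp/dt·Δt = +0.290139  |  p_4 = 0.541446
  5  |  dp/dt·Δt = -0.344685  |  p_5 = 0.196762

0.1968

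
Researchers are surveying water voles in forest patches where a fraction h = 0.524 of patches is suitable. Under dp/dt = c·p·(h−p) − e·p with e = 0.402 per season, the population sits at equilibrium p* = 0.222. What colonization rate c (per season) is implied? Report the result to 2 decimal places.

1.33

At equilibrium c(h−p*) = e, so c = e/(h−p*).
c = 0.402/(0.524 − 0.222) = 0.402/0.3020 = 1.3311.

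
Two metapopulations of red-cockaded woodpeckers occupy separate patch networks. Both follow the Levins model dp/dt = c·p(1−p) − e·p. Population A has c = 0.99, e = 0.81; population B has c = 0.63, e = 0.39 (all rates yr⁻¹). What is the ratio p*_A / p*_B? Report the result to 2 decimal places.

0.48

A: p*_A = 1 − 0.81/0.99 = 0.1818.
B: p*_B = 1 − 0.39/0.63 = 0.3810.
p*_A / p*_B = 0.1818/0.3810 = 0.4773.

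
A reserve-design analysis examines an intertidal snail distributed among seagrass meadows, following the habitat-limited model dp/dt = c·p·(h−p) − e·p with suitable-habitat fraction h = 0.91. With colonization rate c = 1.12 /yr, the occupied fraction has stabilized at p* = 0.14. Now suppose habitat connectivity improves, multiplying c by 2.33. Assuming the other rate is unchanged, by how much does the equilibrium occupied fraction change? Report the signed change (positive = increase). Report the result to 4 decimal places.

Balance c(h−p*) = e gives e = 1.12×(0.91 − 0.14000) = 0.86240.
New p* = 0.91 − e/c = 0.91 − 0.86240/2.60960 = 0.57953.
Δp* = 0.57953 − 0.14000 = +0.43953.

0.4395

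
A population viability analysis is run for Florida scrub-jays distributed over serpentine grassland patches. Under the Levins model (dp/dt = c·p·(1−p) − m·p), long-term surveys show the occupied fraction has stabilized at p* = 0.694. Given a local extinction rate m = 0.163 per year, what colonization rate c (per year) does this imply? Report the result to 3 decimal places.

0.533

At equilibrium c(1−p*) = m, so c = m/(1−p*).
c = 0.163/(1 − 0.694) = 0.163/0.3060 = 0.5327.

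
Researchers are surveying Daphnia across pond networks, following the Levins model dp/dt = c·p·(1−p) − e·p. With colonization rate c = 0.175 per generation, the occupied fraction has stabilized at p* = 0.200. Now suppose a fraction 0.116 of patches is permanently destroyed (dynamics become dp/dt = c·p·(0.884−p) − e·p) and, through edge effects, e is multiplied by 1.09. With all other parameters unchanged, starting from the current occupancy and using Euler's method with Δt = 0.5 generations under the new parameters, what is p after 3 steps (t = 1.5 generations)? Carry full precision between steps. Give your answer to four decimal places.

0.1905

Balance c(1−p*) = e gives e = 0.175×(1 − 0.20000) = 0.14000.
Starting from p₀ = 0.20000; update p ← p + (dp/dt)·Δt with the new parameters.
  1  |  dp/dt·Δt = -0.003290  |  p_1 = 0.196710
  2  |  dp/dt·Δt = -0.003179  |  p_2 = 0.193531
  3  |  dp/dt·Δt = -0.003074  |  p_3 = 0.190457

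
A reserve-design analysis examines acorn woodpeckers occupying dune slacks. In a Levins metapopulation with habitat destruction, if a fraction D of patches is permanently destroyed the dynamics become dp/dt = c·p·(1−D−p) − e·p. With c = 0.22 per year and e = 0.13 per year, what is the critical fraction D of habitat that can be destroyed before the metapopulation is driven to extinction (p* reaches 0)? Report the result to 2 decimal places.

0.41

The nontrivial equilibrium is p* = (1−D) − e/c; extinction occurs when this hits zero.
So D_crit = 1 − e/c = 1 − 0.13/0.22 = 1 − 0.5909 = 0.4091.
This equals the undisturbed p*, a classic result of Lande's extension.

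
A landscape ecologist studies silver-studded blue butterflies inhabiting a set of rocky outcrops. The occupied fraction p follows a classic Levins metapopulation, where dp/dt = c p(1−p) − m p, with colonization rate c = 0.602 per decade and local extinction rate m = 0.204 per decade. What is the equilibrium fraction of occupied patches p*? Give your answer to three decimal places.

0.661

Setting dp/dt = 0 and dividing through by p* gives c·(1−p*) = m.
So p* = 1 − m/c = 1 − 0.204/0.602 = 1 − 0.3389 = 0.6611.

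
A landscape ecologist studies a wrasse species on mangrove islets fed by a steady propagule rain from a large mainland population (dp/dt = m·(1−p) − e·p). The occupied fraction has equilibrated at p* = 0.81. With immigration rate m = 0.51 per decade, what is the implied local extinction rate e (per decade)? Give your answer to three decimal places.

0.120

At equilibrium m(1−p*) = e·p*, so e = m(1−p*)/p*.
e = 0.51 × 0.1900 / 0.81 = 0.1196.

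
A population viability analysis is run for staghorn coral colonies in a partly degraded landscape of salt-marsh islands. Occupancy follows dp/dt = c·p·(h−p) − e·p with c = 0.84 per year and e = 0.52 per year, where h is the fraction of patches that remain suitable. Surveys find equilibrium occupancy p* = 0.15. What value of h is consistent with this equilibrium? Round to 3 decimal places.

At equilibrium c(h−p*) = e, so h = p* + e/c.
h = 0.15 + 0.52/0.84 = 0.15 + 0.6190 = 0.7690.

0.769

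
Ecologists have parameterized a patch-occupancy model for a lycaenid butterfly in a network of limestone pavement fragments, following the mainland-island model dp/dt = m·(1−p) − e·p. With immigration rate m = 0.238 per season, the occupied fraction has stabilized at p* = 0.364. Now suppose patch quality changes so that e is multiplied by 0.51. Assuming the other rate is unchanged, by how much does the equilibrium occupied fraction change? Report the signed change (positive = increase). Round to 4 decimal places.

Balance m(1−p*) = e·p* gives e = m(1−p*)/p* = 0.238×0.63600/0.36400 = 0.41585.
New p* = m/(m+e) = 0.23800/(0.23800+0.21208) = 0.52879.
Δp* = 0.52879 − 0.36400 = +0.16479.

0.1648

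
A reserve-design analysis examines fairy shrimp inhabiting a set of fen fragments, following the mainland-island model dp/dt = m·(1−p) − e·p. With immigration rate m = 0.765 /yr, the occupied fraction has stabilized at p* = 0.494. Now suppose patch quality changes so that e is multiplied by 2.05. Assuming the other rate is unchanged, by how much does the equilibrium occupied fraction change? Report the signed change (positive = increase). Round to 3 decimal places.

Balance m(1−p*) = e·p* gives e = m(1−p*)/p* = 0.765×0.50600/0.49400 = 0.78358.
New p* = m/(m+e) = 0.76500/(0.76500+1.60634) = 0.32260.
Δp* = 0.32260 − 0.49400 = -0.17140.

-0.171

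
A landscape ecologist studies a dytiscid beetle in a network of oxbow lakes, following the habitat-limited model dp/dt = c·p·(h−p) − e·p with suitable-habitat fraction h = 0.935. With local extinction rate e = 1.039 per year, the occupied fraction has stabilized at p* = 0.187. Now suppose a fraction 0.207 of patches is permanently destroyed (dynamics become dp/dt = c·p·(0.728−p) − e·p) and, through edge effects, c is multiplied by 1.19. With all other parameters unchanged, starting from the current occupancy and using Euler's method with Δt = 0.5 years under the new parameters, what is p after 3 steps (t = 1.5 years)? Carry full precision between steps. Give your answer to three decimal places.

0.154

Balance c(h−p*) = e gives c = e/(0.935 − 0.18700) = 1.039/0.74800 = 1.38904.
Starting from p₀ = 0.18700; update p ← p + (dp/dt)·Δt with the new parameters.
step 1: Δp = -0.01353, p = 0.17347
step 2: Δp = -0.01061, p = 0.16285
step 3: Δp = -0.00854, p = 0.15432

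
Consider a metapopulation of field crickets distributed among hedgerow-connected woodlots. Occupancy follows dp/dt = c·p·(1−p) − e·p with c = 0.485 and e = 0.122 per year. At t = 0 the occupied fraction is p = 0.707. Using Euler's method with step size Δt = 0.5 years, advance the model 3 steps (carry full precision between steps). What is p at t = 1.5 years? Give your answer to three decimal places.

Update rule: p ← p + [c·p·(1−p) − e·p]·Δt with Δt = 0.5.
step 1: Δp = +0.00711, p = 0.71411
step 2: Δp = +0.00595, p = 0.72005
step 3: Δp = +0.00496, p = 0.72501

0.725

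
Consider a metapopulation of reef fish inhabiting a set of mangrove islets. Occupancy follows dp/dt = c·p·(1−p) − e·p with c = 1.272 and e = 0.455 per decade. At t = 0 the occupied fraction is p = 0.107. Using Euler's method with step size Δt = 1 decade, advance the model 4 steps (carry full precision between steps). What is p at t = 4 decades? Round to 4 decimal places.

Update rule: p ← p + [c·p·(1−p) − e·p]·Δt with Δt = 1.
step 1: Δp = +0.07286, p = 0.17986
step 2: Δp = +0.10580, p = 0.28565
step 3: Δp = +0.12959, p = 0.41524
step 4: Δp = +0.11993, p = 0.53517

0.5352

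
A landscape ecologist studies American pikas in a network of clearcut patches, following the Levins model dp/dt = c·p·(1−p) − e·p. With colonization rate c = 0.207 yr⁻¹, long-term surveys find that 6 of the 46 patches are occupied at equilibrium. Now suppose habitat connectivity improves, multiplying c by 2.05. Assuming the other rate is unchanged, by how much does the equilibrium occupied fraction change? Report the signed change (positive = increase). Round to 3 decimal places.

0.445

Observed p* = 6/46 = 0.13043.
Balance c(1−p*) = e gives e = 0.207×(1 − 0.13043) = 0.18000.
New p* = 1 − e/c = 1 − 0.18000/0.42435 = 0.57582.
Δp* = 0.57582 − 0.13043 = +0.44539.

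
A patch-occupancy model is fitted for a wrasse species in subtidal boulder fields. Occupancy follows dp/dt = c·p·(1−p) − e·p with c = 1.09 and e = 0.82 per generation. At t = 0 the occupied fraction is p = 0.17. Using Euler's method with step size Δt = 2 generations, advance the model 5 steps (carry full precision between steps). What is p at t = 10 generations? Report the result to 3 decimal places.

Update rule: p ← p + [c·p·(1−p) − e·p]·Δt with Δt = 2.
p: 0.17000 → 0.19880  (Δp = +0.02880)
p: 0.19880 → 0.21999  (Δp = +0.02120)
p: 0.21999 → 0.23328  (Δp = +0.01329)
p: 0.23328 → 0.24062  (Δp = +0.00733)
p: 0.24062 → 0.24434  (Δp = +0.00372)

0.244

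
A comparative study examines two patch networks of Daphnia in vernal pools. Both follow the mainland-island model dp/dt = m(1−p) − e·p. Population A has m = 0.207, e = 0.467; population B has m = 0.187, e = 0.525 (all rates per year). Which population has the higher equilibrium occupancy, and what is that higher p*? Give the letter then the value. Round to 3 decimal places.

A, 0.307

A: p*_A = m/(m+e) = 0.207/0.6740 = 0.3071.
B: p*_B = 0.187/0.7120 = 0.2626.
A is higher at 0.3071.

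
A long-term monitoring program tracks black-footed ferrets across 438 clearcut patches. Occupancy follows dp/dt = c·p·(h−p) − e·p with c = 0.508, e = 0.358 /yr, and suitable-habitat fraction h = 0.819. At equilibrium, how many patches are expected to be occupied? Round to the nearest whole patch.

50

p* = h − e/c = 0.819 − 0.7047 = 0.1143.
Expected occupied patches = N × p* = 438 × 0.1143 = 50.05 ≈ 50.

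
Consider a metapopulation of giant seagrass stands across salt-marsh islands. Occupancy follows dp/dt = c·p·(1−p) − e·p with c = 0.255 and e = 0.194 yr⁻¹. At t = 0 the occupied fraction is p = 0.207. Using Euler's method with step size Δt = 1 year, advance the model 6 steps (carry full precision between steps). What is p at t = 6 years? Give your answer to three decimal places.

Update rule: p ← p + [c·p·(1−p) − e·p]·Δt with Δt = 1.
step 1: Δp = +0.00170, p = 0.20870
step 2: Δp = +0.00162, p = 0.21032
step 3: Δp = +0.00155, p = 0.21187
step 4: Δp = +0.00148, p = 0.21335
step 5: Δp = +0.00141, p = 0.21476
step 6: Δp = +0.00134, p = 0.21610

0.216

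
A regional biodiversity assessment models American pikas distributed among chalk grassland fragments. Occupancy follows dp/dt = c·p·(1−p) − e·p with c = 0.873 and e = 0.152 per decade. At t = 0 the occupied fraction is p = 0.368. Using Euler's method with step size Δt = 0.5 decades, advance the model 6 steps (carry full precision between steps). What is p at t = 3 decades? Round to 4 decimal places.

Update rule: p ← p + [c·p·(1−p) − e·p]·Δt with Δt = 0.5.
step 1: Δp = +0.07355, p = 0.44155
step 2: Δp = +0.07408, p = 0.51563
step 3: Δp = +0.06983, p = 0.58546
step 4: Δp = +0.06144, p = 0.64690
step 5: Δp = +0.05054, p = 0.69744
step 6: Δp = +0.03910, p = 0.73654

0.7365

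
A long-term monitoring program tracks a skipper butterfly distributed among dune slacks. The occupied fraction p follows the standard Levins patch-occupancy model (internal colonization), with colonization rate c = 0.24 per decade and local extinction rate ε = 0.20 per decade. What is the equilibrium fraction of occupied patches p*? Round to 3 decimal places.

0.167

At equilibrium, colonization balances extinction: c·p*·(1−p*) = ε·p*.
So p* = 1 − ε/c = 1 − 0.20/0.24 = 1 − 0.8333 = 0.1667.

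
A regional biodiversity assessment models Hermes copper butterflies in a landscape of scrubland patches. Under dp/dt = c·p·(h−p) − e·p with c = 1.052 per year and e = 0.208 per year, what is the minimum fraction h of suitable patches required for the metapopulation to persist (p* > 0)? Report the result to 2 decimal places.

0.20

p* = h − e/c is positive only when h > e/c.
h_min = e/c = 0.208/1.052 = 0.1977.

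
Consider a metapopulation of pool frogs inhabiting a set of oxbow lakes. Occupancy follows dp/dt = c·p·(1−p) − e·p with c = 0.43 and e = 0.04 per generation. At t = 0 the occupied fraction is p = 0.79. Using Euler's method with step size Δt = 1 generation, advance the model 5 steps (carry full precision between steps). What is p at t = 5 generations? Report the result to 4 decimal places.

Update rule: p ← p + [c·p·(1−p) − e·p]·Δt with Δt = 1.
  1  |  dp/dt·Δt = +0.039737  |  p_1 = 0.829737
  2  |  dp/dt·Δt = +0.027558  |  p_2 = 0.857295
  3  |  dp/dt·Δt = +0.018314  |  p_3 = 0.875610
  4  |  dp/dt·Δt = +0.011810  |  p_4 = 0.887420
  5  |  dp/dt·Δt = +0.007463  |  p_5 = 0.894882

0.8949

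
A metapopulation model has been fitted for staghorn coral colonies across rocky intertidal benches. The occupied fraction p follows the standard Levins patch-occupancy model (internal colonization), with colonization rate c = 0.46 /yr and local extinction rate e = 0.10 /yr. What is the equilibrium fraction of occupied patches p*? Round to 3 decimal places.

0.783

Setting dp/dt = 0 and dividing through by p* gives c·(1−p*) = e.
So p* = 1 − e/c = 1 − 0.10/0.46 = 1 − 0.2174 = 0.7826.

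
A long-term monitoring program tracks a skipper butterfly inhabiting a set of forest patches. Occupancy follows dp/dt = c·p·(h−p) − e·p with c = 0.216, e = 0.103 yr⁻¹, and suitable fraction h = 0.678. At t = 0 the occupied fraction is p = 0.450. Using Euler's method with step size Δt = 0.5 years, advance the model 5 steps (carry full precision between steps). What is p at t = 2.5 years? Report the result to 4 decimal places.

0.3976

Update rule: p ← p + [c·p·(h−p) − e·p]·Δt with Δt = 0.5.
t = 0.5: p = 0.45000 + (-0.01209) = 0.43791
t = 1: p = 0.43791 + (-0.01120) = 0.42671
t = 1.5: p = 0.42671 + (-0.01039) = 0.41631
t = 2: p = 0.41631 + (-0.00967) = 0.40664
t = 2.5: p = 0.40664 + (-0.00902) = 0.39761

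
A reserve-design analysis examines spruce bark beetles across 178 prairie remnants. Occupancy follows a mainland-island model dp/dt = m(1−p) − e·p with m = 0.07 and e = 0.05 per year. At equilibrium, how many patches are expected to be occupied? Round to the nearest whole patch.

104

p* = m/(m+e) = 0.07/0.1200 = 0.5833.
Expected occupied patches = N × p* = 178 × 0.5833 = 103.83 ≈ 104.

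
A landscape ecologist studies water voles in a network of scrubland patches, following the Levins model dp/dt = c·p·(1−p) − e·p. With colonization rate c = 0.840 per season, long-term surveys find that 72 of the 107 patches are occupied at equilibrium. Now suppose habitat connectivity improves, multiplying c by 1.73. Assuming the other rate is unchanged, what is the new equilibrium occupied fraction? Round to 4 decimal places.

Observed p* = 72/107 = 0.67290.
Balance c(1−p*) = e gives e = 0.840×(1 − 0.67290) = 0.27476.
New p* = 1 − e/c = 1 − 0.27476/1.45320 = 0.81093.

0.8109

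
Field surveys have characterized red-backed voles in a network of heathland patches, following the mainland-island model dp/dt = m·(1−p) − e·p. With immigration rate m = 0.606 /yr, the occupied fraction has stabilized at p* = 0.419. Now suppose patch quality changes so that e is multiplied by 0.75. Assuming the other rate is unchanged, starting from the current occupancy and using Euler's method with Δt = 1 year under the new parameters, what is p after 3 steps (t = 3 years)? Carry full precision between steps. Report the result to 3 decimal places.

Balance m(1−p*) = e·p* gives e = m(1−p*)/p* = 0.606×0.58100/0.41900 = 0.84030.
Starting from p₀ = 0.41900; update p ← p + (dp/dt)·Δt with the new parameters.
t = 1: p = 0.41900 + (+0.08802) = 0.50702
t = 2: p = 0.50702 + (-0.02079) = 0.48623
t = 3: p = 0.48623 + (+0.00491) = 0.49114

0.491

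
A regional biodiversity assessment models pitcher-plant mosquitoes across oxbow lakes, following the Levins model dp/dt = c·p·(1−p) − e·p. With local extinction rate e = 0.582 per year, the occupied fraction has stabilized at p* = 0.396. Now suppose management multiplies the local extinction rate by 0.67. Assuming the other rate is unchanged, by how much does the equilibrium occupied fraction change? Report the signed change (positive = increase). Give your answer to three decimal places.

Balance c(1−p*) = e gives c = e/(1 − 0.39600) = 0.582/0.60400 = 0.96358.
New p* = 1 − e/c = 1 − 0.38994/0.96358 = 0.59532.
Δp* = 0.59532 − 0.39600 = +0.19932.

0.199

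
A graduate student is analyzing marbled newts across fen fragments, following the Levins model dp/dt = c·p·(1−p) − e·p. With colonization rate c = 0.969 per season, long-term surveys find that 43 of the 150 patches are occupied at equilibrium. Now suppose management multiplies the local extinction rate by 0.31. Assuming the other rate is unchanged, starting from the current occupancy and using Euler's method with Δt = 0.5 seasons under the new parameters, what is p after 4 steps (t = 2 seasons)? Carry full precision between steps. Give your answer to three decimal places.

Observed p* = 43/150 = 0.28667.
Balance c(1−p*) = e gives e = 0.969×(1 − 0.28667) = 0.69122.
Starting from p₀ = 0.28667; update p ← p + (dp/dt)·Δt with the new parameters.
p: 0.28667 → 0.35503  (Δp = +0.06836)
p: 0.35503 → 0.42793  (Δp = +0.07290)
p: 0.42793 → 0.50069  (Δp = +0.07276)
p: 0.50069 → 0.56817  (Δp = +0.06748)

0.568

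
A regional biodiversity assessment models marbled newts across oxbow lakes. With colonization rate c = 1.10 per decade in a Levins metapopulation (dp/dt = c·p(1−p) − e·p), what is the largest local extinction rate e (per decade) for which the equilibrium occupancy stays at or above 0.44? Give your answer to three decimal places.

1 − e/c ≥ 0.44 ⇒ e ≤ c(1 − 0.44) = 1.10 × 0.5600.
e_max = 0.6160.

0.616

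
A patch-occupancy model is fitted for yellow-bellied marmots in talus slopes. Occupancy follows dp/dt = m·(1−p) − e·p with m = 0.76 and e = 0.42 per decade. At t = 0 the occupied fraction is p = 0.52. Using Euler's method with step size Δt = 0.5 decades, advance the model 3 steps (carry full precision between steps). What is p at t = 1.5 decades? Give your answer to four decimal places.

Update rule: p ← p + [m·(1−p) − e·p]·Δt with Δt = 0.5.
step 1: Δp = +0.07320, p = 0.59320
step 2: Δp = +0.03001, p = 0.62321
step 3: Δp = +0.01230, p = 0.63552

0.6355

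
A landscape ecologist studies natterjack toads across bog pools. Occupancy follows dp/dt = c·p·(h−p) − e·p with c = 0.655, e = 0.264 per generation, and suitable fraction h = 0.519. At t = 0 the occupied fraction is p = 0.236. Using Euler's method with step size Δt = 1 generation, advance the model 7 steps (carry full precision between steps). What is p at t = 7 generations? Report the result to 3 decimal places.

Update rule: p ← p + [c·p·(h−p) − e·p]·Δt with Δt = 1.
step 1: Δp = -0.01856, p = 0.21744
step 2: Δp = -0.01446, p = 0.20299
step 3: Δp = -0.01157, p = 0.19141
step 4: Δp = -0.00946, p = 0.18195
step 5: Δp = -0.00787, p = 0.17409
step 6: Δp = -0.00663, p = 0.16746
step 7: Δp = -0.00565, p = 0.16181

0.162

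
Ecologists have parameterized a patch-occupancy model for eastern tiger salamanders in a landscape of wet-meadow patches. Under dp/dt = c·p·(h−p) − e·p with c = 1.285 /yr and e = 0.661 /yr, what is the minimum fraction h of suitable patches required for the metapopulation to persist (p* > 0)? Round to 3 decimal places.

0.514

p* = h − e/c is positive only when h > e/c.
h_min = e/c = 0.661/1.285 = 0.5144.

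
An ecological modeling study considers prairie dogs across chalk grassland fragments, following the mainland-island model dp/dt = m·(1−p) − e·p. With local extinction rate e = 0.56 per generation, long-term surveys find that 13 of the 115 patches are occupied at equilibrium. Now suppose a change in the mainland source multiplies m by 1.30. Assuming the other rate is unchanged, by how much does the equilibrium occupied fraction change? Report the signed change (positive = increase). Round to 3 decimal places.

Observed p* = 13/115 = 0.11304.
Balance m(1−p*) = e·p* gives m = e·p*/(1−p*) = 0.56×0.11304/0.88696 = 0.07137.
New p* = m/(m+e) = 0.09278/(0.09278+0.56000) = 0.14213.
Δp* = 0.14213 − 0.11304 = +0.02909.

0.029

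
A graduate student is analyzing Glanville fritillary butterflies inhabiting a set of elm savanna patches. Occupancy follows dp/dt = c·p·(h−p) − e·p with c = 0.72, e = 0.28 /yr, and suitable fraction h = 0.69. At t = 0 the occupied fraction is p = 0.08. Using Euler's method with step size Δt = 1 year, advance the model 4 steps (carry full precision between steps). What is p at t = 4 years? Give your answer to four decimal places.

Update rule: p ← p + [c·p·(h−p) − e·p]·Δt with Δt = 1.
  1  |  dp/dt·Δt = +0.012736  |  p_1 = 0.092736
  2  |  dp/dt·Δt = +0.013913  |  p_2 = 0.106649
  3  |  dp/dt·Δt = +0.014932  |  p_3 = 0.121581
  4  |  dp/dt·Δt = +0.015716  |  p_4 = 0.137297

0.1373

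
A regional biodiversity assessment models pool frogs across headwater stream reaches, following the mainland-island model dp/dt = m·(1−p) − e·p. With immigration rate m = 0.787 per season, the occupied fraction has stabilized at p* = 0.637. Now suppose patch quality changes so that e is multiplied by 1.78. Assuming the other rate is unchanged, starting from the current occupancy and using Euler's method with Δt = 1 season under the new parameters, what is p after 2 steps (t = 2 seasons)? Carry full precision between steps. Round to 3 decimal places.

Balance m(1−p*) = e·p* gives e = m(1−p*)/p* = 0.787×0.36300/0.63700 = 0.44848.
Starting from p₀ = 0.63700; update p ← p + (dp/dt)·Δt with the new parameters.
p: 0.63700 → 0.41417  (Δp = -0.22283)
p: 0.41417 → 0.54459  (Δp = +0.13042)

0.545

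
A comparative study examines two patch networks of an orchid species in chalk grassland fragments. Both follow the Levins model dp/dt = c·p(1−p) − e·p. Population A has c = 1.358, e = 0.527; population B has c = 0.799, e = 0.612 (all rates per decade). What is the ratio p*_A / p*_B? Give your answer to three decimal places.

A: p*_A = 1 − 0.527/1.358 = 0.6119.
B: p*_B = 1 − 0.612/0.799 = 0.2340.
p*_A / p*_B = 0.6119/0.2340 = 2.6146.

2.615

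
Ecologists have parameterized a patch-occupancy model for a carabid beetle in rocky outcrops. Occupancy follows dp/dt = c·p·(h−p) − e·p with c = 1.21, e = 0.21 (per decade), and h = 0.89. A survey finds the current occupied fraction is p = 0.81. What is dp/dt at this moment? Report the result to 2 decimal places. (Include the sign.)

Colonization term: c·p·(h−p) = 1.21×0.81×0.0800 = 0.07841.
Extinction term: e·p = 0.17010.
dp/dt = 0.07841 − 0.17010 = -0.09169.

-0.09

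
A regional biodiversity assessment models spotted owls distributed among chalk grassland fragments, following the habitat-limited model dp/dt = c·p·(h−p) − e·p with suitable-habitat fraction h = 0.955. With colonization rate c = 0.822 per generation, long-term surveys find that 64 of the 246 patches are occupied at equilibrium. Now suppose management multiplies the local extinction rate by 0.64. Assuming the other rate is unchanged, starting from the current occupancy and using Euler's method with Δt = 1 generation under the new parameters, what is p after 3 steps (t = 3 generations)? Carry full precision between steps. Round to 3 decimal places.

Observed p* = 64/246 = 0.26016.
Balance c(h−p*) = e gives e = 0.822×(0.955 − 0.26016) = 0.57116.
Starting from p₀ = 0.26016; update p ← p + (dp/dt)·Δt with the new parameters.
p: 0.26016 → 0.31366  (Δp = +0.05349)
p: 0.31366 → 0.36436  (Δp = +0.05070)
p: 0.36436 → 0.40807  (Δp = +0.04371)

0.408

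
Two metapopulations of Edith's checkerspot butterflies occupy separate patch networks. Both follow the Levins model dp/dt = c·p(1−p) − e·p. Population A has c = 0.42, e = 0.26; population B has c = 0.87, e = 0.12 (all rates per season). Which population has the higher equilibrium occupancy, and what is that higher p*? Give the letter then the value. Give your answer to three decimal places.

B, 0.862

A: p*_A = 1 − 0.26/0.42 = 0.3810.
B: p*_B = 1 − 0.12/0.87 = 0.8621.
B is higher at 0.8621.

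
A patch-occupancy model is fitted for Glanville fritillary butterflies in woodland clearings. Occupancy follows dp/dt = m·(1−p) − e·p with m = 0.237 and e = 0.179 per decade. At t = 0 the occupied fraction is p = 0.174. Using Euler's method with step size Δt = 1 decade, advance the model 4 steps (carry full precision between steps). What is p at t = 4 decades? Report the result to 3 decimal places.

Update rule: p ← p + [m·(1−p) − e·p]·Δt with Δt = 1.
step 1: Δp = +0.16462, p = 0.33862
step 2: Δp = +0.09614, p = 0.43475
step 3: Δp = +0.05614, p = 0.49090
step 4: Δp = +0.03279, p = 0.52368

0.524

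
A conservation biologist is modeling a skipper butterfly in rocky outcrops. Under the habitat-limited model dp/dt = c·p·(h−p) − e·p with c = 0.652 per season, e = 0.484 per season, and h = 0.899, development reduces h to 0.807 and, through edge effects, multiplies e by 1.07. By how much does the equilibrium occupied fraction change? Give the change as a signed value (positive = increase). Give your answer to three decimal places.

Before: p* = h − e/c = 0.899 − 0.484/0.652 = 0.899 − 0.7423 = 0.1567.
After: c = 0.652, e = 0.51788, h = 0.807; p* = 0.807 − 0.51788/0.652 = 0.0127.
Δp* = 0.0127 − 0.1567 = -0.1440.

-0.144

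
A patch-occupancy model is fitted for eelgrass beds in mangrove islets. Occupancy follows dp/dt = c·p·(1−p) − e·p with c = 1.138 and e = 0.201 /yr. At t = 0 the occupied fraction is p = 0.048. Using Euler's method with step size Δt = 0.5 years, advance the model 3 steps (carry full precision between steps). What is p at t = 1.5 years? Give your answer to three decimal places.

Update rule: p ← p + [c·p·(1−p) − e·p]·Δt with Δt = 0.5.
step 1: Δp = +0.02118, p = 0.06918
step 2: Δp = +0.02969, p = 0.09886
step 3: Δp = +0.04076, p = 0.13962

0.140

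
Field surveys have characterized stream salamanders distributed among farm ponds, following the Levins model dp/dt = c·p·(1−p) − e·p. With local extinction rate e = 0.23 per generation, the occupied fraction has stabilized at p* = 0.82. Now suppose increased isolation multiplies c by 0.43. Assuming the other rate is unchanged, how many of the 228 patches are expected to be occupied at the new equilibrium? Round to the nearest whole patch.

133

Balance c(1−p*) = e gives c = e/(1 − 0.82000) = 0.23/0.18000 = 1.27778.
New p* = 1 − e/c = 1 − 0.23000/0.54945 = 0.58140.
Expected occupied = 228 × 0.58140 = 132.56 ≈ 133.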